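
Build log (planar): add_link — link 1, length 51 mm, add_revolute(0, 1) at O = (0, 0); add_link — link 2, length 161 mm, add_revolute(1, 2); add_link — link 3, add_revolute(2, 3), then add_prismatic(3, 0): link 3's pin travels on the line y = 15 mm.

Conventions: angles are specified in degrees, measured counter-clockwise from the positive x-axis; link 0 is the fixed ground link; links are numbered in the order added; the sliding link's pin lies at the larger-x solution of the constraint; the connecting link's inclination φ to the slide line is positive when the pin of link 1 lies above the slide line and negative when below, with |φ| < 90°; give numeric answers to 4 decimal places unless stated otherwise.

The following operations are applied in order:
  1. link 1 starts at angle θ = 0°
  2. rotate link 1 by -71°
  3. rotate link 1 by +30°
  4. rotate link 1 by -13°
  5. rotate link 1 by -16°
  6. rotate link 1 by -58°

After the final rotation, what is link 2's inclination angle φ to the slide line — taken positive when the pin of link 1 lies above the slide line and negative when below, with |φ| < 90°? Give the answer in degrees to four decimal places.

geometry: r = 51 mm, L = 161 mm, e = 15 mm; θ starts at 0°
rotate link 1 by -71°: θ ← 0° -71° = -71°
rotate link 1 by +30°: θ ← -71° +30° = -41°
rotate link 1 by -13°: θ ← -41° -13° = -54°
rotate link 1 by -16°: θ ← -54° -16° = -70°
rotate link 1 by -58°: θ ← -70° -58° = -128°
h = r sin θ − e = -40.188548 − 15 = -55.188548
sin φ = h / L = -55.188548 / 161 = -0.34278602
φ = arcsin(-0.34278602) = -20.046704°

-20.0467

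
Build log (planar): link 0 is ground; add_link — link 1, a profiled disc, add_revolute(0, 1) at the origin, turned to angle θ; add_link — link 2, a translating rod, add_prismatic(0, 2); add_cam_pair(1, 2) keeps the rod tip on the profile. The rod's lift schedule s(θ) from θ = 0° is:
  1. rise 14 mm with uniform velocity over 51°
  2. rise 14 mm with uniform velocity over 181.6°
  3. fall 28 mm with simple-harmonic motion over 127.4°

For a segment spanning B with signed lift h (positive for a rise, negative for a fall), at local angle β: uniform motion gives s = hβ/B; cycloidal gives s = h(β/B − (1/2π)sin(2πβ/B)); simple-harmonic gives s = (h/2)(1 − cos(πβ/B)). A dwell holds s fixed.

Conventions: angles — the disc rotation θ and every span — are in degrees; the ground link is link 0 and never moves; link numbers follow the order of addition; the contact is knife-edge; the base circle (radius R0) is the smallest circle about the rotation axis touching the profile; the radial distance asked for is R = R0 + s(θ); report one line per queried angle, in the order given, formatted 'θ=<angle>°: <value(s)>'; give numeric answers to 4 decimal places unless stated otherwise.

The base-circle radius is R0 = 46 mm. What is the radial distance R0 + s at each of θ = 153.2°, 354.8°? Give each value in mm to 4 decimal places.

seg 1 [0°–51°] uniform, h=14: full span → s += 14 → s = 14.0000
seg 2 [51°–232.6°] uniform, h=14: θ=153.2° here. β=102.2, B=181.6. 14·102.2/181.6 = 7.8789 → s = 21.8789
seg 2 [51°–232.6°] uniform, h=14: full span → s += 14 → s = 28.0000
seg 3 [232.6°–360°] simple-harmonic, h=-28: θ=354.8° here. β=122.2, B=127.4. -28/2·(1 − cos(π·0.9592)) = -27.8851 → s = 0.1149
θ=153.2°: R = R0 + s = 46 + 21.8789 = 67.8789
θ=354.8°: R = R0 + s = 46 + 0.1149 = 46.1149

θ=153.2°: 67.8789
θ=354.8°: 46.1149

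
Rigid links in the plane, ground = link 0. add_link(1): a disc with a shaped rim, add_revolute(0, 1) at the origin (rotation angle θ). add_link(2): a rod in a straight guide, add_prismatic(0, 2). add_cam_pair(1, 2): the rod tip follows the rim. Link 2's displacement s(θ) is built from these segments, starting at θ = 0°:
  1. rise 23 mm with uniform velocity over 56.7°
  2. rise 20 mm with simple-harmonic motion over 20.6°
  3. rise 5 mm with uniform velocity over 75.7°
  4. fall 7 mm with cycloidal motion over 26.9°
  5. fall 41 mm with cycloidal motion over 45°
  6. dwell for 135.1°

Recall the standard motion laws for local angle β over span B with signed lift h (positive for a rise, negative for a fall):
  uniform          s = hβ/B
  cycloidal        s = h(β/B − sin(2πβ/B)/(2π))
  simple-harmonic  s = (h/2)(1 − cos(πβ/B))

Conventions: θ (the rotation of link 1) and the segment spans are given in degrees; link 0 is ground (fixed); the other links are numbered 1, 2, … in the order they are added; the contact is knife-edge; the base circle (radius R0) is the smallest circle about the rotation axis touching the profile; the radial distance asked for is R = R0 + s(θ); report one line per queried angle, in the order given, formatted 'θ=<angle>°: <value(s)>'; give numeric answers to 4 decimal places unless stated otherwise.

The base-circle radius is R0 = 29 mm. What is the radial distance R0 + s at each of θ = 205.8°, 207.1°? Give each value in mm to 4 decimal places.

segment 1 (0° to 56.7°, uniform, h = 23) is passed completely: s = 0.0000 + (23) = 23.0000
segment 2 (56.7° to 77.3°, simple-harmonic, h = 20) is passed completely: s = 23.0000 + (20) = 43.0000
segment 3 (77.3° to 153°, uniform, h = 5) is passed completely: s = 43.0000 + (5) = 48.0000
segment 4 (153° to 179.9°, cycloidal, h = -7) is passed completely: s = 48.0000 + (-7) = 41.0000
θ = 205.8° falls in segment 5 (179.9° to 224.9°, cycloidal, h = -41): β = 205.8 − 179.9 = 25.9°, B = 45°; Δs = -41·(0.5756 − sin(2π·0.5756)/(2π)) = -26.5805; s = 41.0000 − 26.5805 = 14.4195
θ = 207.1° falls in segment 5 (179.9° to 224.9°, cycloidal, h = -41): β = 207.1 − 179.9 = 27.2°, B = 45°; Δs = -41·(0.6044 − sin(2π·0.6044)/(2π)) = -28.7636; s = 41.0000 − 28.7636 = 12.2364
θ=205.8°: R = R0 + s = 29 + 14.4195 = 43.4195
θ=207.1°: R = R0 + s = 29 + 12.2364 = 41.2364

θ=205.8°: 43.4195
θ=207.1°: 41.2364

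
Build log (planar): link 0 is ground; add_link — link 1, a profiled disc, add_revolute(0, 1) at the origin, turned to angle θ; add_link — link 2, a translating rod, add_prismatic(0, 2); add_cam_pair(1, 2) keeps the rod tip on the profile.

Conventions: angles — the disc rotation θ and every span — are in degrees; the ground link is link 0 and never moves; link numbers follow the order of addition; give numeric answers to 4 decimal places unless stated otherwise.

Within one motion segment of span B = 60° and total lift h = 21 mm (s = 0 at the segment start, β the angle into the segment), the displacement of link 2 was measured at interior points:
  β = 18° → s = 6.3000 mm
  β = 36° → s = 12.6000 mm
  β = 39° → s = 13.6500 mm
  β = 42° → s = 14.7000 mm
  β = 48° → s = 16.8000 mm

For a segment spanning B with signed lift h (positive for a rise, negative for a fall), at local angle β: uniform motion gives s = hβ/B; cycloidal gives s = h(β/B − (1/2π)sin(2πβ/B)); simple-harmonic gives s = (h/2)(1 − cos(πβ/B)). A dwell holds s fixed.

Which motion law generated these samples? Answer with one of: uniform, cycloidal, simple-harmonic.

candidates at β/B = r: uniform s = h·r (linear in β); cycloidal s = h·(r − sin(2πr)/(2π)); simple-harmonic s = (h/2)(1 − cos(πr))
β=18°: printed 6.3000 | uniform 6.3000, cycloidal 3.1213, simple-harmonic 4.3283
β=36°: printed 12.6000 | uniform 12.6000, cycloidal 14.5645, simple-harmonic 13.7447
β=39°: printed 13.6500 | uniform 13.6500, cycloidal 16.3539, simple-harmonic 15.2669
β=42°: printed 14.7000 | uniform 14.7000, cycloidal 17.8787, simple-harmonic 16.6717
β=48°: printed 16.8000 | uniform 16.8000, cycloidal 19.9787, simple-harmonic 18.9947
only one law matches every sample → uniform

uniform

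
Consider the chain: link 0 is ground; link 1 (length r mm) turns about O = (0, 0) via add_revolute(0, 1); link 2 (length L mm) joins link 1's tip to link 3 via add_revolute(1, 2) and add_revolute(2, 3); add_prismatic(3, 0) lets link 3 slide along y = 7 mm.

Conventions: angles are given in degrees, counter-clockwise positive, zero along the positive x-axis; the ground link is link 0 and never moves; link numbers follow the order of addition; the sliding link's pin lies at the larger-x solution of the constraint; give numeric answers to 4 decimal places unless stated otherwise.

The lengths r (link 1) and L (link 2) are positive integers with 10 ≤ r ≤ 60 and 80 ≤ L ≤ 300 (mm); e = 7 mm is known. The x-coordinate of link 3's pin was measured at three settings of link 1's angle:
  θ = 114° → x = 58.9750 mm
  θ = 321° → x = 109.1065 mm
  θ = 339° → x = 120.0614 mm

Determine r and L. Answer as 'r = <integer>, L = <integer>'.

constraint per measurement: (x − r cos θ)² + (r sin θ − e)² = L²
subtracting the θ₁ and θ₂ equations cancels the r² and L² terms:
r = (x₁² − x₂²) / (2[(x₁cos θ₁ + e sin θ₁) − (x₂cos θ₂ + e sin θ₂)]) = 43.0000 → r = 43
L² = (x₁ − r cos θ₁)² + (r sin θ₁ − e)² = 6889.0035 → L = 83.0000 → L = 83
check at θ₃=339°: x = 120.0614 (printed 120.0614) ✓

r = 43, L = 83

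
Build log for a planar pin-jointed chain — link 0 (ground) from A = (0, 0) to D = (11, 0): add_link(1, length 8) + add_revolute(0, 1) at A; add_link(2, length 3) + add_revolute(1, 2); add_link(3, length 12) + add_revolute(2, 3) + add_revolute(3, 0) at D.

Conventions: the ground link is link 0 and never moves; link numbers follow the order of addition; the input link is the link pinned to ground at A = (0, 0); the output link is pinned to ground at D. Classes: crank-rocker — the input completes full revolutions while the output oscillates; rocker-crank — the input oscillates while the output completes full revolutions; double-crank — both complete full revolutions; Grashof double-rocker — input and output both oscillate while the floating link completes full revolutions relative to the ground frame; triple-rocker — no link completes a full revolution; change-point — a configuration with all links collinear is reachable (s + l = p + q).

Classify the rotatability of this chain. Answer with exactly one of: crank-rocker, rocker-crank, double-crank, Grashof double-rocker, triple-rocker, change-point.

lengths: ground=11, input=8, coupler=3, output=12
sorted: s=3 (shortest), l=12 (longest), p+q=19
s + l = 15 vs p + q = 19
s + l < p + q (Grashof) with shortest = coupler link → Grashof double-rocker

Grashof double-rocker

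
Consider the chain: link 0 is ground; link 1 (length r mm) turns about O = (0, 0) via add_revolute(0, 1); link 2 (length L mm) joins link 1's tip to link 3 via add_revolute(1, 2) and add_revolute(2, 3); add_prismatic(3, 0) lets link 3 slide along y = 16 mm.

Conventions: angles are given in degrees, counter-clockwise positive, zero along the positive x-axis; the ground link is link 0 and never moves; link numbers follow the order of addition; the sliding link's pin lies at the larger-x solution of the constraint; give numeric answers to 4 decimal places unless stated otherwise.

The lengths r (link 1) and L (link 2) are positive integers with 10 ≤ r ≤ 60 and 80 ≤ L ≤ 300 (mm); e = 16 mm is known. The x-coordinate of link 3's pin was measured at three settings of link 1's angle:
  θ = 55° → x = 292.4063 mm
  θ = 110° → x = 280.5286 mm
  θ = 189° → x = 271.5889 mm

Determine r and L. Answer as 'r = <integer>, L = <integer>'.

constraint per measurement: (x − r cos θ)² + (r sin θ − e)² = L²
subtracting the θ₁ and θ₂ equations cancels the r² and L² terms:
r = (x₁² − x₂²) / (2[(x₁cos θ₁ + e sin θ₁) − (x₂cos θ₂ + e sin θ₂)]) = 13.0001 → r = 13
L² = (x₁ − r cos θ₁)² + (r sin θ₁ − e)² = 81225.0256 → L = 285.0000 → L = 285
check at θ₃=189°: x = 271.5889 (printed 271.5889) ✓

r = 13, L = 285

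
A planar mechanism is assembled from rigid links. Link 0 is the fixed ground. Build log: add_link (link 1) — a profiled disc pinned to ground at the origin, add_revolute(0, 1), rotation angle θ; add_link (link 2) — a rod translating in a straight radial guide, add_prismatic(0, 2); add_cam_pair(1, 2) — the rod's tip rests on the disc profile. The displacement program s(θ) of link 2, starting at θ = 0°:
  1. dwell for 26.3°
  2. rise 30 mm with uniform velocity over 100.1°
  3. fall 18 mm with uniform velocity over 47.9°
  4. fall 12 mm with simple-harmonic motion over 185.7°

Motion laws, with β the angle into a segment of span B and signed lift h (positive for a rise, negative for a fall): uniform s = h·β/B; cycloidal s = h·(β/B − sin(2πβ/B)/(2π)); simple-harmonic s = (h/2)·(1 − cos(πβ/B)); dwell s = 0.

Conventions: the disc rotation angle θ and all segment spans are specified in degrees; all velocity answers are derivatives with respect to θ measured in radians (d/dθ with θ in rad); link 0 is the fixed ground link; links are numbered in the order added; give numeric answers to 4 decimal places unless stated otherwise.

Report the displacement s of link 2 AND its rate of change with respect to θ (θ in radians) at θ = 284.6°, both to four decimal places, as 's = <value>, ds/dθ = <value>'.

seg 1 [0°–26.3°] dwell: s stays 0.0000
seg 2 [26.3°–126.4°] uniform, h=30: full span → s += 30 → s = 30.0000
seg 3 [126.4°–174.3°] uniform, h=-18: full span → s += -18 → s = 12.0000
seg 4 [174.3°–360°] simple-harmonic, h=-12: θ=284.6° here. β=110.3, B=185.7. -12/2·(1 − cos(π·0.5940)) = -7.7457 → s = 4.2543
velocity in seg [174.3°–360°] (simple-harmonic), θ in radians: β = 110.3° = 1.9251 rad, B = 185.7° = 3.2411 rad; ds/dθ = (πh/(2B)) sin(πβ/B) = (π·(-12)/(2·3.2411)) sin(π·0.5940) = -5.564243 mm/rad

s = 4.2543, ds/dθ = -5.5642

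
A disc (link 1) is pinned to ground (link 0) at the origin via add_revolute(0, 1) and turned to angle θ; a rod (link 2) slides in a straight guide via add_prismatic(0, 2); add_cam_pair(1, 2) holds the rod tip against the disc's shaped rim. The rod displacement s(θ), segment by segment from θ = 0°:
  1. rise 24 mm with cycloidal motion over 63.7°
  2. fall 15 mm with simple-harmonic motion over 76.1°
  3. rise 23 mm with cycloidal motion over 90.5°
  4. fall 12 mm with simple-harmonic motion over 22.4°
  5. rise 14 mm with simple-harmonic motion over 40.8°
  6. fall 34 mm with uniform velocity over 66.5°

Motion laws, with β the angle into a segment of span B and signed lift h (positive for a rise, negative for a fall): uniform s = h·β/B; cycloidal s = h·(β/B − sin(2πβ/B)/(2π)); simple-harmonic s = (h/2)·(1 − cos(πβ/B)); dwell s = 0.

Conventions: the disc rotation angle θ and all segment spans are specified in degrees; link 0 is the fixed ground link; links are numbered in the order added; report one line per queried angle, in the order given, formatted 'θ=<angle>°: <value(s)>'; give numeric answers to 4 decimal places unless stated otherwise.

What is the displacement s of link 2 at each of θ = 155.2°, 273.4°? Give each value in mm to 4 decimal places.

segment 1 (0° to 63.7°, cycloidal, h = 24) is passed completely: s = 0.0000 + (24) = 24.0000
segment 2 (63.7° to 139.8°, simple-harmonic, h = -15) is passed completely: s = 24.0000 + (-15) = 9.0000
θ = 155.2° falls in segment 3 (139.8° to 230.3°, cycloidal, h = 23): β = 155.2 − 139.8 = 15.4°, B = 90.5°; Δs = 23·(0.1702 − sin(2π·0.1702)/(2π)) = 0.7042; s = 9.0000 + 0.7042 = 9.7042
segment 3 (139.8° to 230.3°, cycloidal, h = 23) is passed completely: s = 9.0000 + (23) = 32.0000
segment 4 (230.3° to 252.7°, simple-harmonic, h = -12) is passed completely: s = 32.0000 + (-12) = 20.0000
θ = 273.4° falls in segment 5 (252.7° to 293.5°, simple-harmonic, h = 14): β = 273.4 − 252.7 = 20.7°, B = 40.8°; Δs = 14/2·(1 − cos(π·0.5074)) = 7.1617; s = 20.0000 + 7.1617 = 27.1617

θ=155.2°: 9.7042
θ=273.4°: 27.1617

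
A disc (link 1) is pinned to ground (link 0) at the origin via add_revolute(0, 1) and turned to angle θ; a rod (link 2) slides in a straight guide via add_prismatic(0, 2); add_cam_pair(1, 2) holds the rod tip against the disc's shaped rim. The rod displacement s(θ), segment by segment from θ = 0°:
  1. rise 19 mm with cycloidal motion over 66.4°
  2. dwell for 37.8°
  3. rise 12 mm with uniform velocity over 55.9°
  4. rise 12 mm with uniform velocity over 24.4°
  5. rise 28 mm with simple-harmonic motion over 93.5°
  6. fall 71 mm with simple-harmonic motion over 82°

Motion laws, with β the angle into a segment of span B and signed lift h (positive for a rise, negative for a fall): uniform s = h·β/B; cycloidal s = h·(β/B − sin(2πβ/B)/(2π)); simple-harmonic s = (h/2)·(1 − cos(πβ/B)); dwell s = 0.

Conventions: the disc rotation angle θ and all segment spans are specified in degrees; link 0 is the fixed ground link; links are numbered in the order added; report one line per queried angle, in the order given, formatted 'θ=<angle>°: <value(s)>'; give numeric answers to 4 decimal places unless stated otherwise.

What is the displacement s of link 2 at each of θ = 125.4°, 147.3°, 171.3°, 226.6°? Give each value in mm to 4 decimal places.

segment 1 (0° to 66.4°, cycloidal, h = 19) is passed completely: s = 0.0000 + (19) = 19.0000
segment 2 (66.4° to 104.2°, dwell): s unchanged at 19.0000
θ = 125.4° falls in segment 3 (104.2° to 160.1°, uniform, h = 12): β = 125.4 − 104.2 = 21.2°, B = 55.9°; Δs = 12·21.2/55.9 = 4.5510; s = 19.0000 + 4.5510 = 23.5510
θ = 147.3° falls in segment 3 (104.2° to 160.1°, uniform, h = 12): β = 147.3 − 104.2 = 43.1°, B = 55.9°; Δs = 12·43.1/55.9 = 9.2522; s = 19.0000 + 9.2522 = 28.2522
segment 3 (104.2° to 160.1°, uniform, h = 12) is passed completely: s = 19.0000 + (12) = 31.0000
θ = 171.3° falls in segment 4 (160.1° to 184.5°, uniform, h = 12): β = 171.3 − 160.1 = 11.2°, B = 24.4°; Δs = 12·11.2/24.4 = 5.5082; s = 31.0000 + 5.5082 = 36.5082
segment 4 (160.1° to 184.5°, uniform, h = 12) is passed completely: s = 31.0000 + (12) = 43.0000
θ = 226.6° falls in segment 5 (184.5° to 278°, simple-harmonic, h = 28): β = 226.6 − 184.5 = 42.1°, B = 93.5°; Δs = 28/2·(1 − cos(π·0.4503)) = 11.8215; s = 43.0000 + 11.8215 = 54.8215

θ=125.4°: 23.5510
θ=147.3°: 28.2522
θ=171.3°: 36.5082
θ=226.6°: 54.8215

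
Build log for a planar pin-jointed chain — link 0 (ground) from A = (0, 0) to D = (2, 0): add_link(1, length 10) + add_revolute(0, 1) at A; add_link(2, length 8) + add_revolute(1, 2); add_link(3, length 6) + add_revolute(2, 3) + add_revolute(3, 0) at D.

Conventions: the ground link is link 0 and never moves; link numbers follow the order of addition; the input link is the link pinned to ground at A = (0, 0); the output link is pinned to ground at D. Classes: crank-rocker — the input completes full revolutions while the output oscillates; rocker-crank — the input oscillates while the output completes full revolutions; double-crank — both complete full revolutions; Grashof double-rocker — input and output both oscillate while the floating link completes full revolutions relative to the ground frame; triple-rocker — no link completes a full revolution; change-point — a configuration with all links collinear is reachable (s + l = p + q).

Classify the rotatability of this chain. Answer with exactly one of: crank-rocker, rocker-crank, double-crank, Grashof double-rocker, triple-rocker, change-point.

lengths: ground=2, input=10, coupler=8, output=6
sorted: s=2 (shortest), l=10 (longest), p+q=14
s + l = 12 vs p + q = 14
s + l < p + q (Grashof) with shortest = ground link → double-crank

double-crank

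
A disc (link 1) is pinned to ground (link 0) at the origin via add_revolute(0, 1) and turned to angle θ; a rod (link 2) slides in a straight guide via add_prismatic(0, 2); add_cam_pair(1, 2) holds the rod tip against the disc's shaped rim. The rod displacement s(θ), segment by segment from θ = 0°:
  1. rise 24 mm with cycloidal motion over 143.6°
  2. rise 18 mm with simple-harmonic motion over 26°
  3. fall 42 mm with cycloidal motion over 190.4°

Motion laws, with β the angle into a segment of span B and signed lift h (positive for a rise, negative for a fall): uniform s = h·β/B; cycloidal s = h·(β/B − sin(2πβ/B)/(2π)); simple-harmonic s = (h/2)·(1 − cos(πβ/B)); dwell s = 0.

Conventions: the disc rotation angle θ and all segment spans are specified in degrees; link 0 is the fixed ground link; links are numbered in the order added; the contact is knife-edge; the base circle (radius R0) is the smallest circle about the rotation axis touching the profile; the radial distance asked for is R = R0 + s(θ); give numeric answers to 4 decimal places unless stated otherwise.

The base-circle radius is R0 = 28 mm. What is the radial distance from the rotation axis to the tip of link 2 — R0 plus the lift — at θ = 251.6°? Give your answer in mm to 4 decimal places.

segment 1 (0° to 143.6°, cycloidal, h = 24) is passed completely: s = 0.0000 + (24) = 24.0000
segment 2 (143.6° to 169.6°, simple-harmonic, h = 18) is passed completely: s = 24.0000 + (18) = 42.0000
θ = 251.6° falls in segment 3 (169.6° to 360°, cycloidal, h = -42): β = 251.6 − 169.6 = 82°, B = 190.4°; Δs = -42·(0.4307 − sin(2π·0.4307)/(2π)) = -15.2677; s = 42.0000 − 15.2677 = 26.7323
R = R0 + s = 28 + 26.7323 = 54.7323

54.7323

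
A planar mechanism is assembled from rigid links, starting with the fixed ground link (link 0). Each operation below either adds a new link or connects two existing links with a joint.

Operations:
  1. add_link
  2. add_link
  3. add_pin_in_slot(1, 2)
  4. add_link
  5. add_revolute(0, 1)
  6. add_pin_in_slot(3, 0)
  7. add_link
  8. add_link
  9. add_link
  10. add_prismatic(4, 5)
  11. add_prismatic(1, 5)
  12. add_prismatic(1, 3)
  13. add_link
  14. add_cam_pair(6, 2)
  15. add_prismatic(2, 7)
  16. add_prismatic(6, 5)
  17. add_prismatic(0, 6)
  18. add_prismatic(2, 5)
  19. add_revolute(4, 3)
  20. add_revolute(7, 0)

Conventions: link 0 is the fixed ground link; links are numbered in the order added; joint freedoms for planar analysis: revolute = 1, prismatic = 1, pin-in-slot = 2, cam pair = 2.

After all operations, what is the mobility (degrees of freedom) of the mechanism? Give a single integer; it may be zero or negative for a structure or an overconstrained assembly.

ground; <1,0,0>
#1 <2,0,0>
#2 <3,0,0>
PS:1↔2 J2 <3,0,1>
#3 <4,0,1>
R:0↔1 J1 <4,1,1>
PS:3↔0 J2 <4,1,2>
#4 <5,1,2>
#5 <6,1,2>
#6 <7,1,2>
P:4↔5 J1 <7,2,2>
P:1↔5 J1 <7,3,2>
P:1↔3 J1 <7,4,2>
#7 <8,4,2>
C:6↔2 J2 <8,4,3>
P:2↔7 J1 <8,5,3>
P:6↔5 J1 <8,6,3>
P:0↔6 J1 <8,7,3>
P:2↔5 J1 <8,8,3>
R:4↔3 J1 <8,9,3>
R:7↔0 J1 <8,10,3>
3×7 − 2×10 − 1×3 = -2

M = -2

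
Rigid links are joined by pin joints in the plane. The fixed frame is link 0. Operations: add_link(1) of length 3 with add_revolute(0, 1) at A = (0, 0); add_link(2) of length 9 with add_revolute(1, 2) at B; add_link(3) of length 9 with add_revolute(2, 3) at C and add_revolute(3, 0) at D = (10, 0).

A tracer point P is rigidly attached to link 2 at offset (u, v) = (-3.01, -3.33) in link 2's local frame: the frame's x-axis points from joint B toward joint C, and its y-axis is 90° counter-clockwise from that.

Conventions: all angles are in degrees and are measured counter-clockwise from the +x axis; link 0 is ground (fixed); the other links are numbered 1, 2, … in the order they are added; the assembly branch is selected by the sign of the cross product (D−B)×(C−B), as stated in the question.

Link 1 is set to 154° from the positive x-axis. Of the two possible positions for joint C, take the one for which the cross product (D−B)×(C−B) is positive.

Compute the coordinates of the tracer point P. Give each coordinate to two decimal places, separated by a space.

A=(0,0), D=(10.00,0)
B = A + 3.00·(cos154°, sin154°) = (-2.6964, 1.3151)
|BD| = 12.7643
circle(B,9.00) ∩ circle(D,9.00): a=6.3822, h=6.3457
  candidates: C₊=(4.3056,6.9695) cross=80.999; C₋=(2.9980,-5.6544) cross=-80.999
  branch + wants cross > 0 → take C=(4.3056,6.9695) (cross=80.999)
ex = (C−B)/|BC| = (0.7780,0.6283); ey = (-0.6283,0.7780)
P = B + -3.01·ex + -3.33·ey = (-2.9460,-3.1667)

-2.95 -3.17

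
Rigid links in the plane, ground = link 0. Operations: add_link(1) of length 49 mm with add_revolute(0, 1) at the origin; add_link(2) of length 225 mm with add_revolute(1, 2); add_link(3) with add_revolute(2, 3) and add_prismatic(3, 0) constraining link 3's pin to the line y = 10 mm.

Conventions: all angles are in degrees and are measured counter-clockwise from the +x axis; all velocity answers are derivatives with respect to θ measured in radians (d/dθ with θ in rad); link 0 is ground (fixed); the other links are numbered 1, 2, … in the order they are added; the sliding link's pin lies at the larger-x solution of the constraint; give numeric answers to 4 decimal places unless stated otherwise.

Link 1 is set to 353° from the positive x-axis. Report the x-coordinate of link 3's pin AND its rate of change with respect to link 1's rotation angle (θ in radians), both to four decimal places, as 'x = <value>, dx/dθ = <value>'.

geometry: r = 49 mm, L = 225 mm, e = 10 mm
crank pin P = (r cos θ, r sin θ) = (48.634761, -5.971598)
h = r sin θ − e = -5.971598 − 10 = -15.971598
x = r cos θ + √(L² − h²) = 48.634761 + 224.432413 = 273.067175
dx/dθ = −r sin θ − h·r cos θ/√(L² − h²) (θ in radians; h = -15.971598) = 9.432661

x = 273.0672, dx/dθ = 9.4327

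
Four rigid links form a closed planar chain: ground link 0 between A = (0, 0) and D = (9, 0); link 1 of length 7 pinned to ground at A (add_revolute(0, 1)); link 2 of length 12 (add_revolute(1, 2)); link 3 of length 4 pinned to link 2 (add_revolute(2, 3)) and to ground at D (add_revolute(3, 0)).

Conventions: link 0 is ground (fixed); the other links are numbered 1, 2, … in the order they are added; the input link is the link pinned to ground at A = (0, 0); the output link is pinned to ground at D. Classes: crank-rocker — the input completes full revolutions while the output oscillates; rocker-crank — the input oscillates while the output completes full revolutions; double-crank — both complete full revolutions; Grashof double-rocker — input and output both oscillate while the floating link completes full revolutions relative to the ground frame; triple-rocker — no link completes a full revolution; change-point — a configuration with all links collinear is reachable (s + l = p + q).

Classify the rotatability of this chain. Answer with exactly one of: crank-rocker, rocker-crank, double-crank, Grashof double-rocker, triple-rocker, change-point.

lengths: ground=9, input=7, coupler=12, output=4
sorted: s=4 (shortest), l=12 (longest), p+q=16
s + l = 16 vs p + q = 16
s + l = p + q → change-point (collinear configuration reachable)

change-point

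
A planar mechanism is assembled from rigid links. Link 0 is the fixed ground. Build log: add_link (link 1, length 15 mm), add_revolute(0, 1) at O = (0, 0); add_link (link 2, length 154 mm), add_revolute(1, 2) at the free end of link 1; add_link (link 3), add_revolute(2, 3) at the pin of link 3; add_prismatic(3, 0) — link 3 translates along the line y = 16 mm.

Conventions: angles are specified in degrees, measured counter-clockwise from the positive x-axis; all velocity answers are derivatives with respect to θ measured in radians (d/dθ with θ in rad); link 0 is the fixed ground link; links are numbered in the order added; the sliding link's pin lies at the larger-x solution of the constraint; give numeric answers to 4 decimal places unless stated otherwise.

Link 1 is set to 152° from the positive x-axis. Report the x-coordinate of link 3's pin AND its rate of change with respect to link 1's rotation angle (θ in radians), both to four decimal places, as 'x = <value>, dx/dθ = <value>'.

geometry: r = 15 mm, L = 154 mm, e = 16 mm
crank pin P = (r cos θ, r sin θ) = (-13.244214, 7.042073)
h = r sin θ − e = 7.042073 − 16 = -8.957927
x = r cos θ + √(L² − h²) = -13.244214 + 153.739245 = 140.495031
dx/dθ = −r sin θ − h·r cos θ/√(L² − h²) (θ in radians; h = -8.957927) = -7.813774

x = 140.4950, dx/dθ = -7.8138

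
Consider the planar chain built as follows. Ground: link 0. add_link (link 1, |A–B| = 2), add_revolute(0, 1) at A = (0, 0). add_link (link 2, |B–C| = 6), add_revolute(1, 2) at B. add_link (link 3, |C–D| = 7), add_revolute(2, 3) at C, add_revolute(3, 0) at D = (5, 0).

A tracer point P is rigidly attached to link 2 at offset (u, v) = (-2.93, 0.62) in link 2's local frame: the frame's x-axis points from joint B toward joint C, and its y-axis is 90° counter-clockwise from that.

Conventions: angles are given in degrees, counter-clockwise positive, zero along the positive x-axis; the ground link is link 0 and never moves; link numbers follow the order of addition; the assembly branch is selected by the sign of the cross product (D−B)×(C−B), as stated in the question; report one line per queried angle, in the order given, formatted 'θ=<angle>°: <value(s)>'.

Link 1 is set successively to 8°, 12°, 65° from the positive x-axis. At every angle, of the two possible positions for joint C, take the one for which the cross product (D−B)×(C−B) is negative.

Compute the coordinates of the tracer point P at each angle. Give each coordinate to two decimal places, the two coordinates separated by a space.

A=(0,0), D=(5.00,0)
θ=8°: B = A + 2.00·(cos8°, sin8°) = (1.9805, 0.2783)
θ=8°: |BD| = 3.0323
θ=8°: circle(B,6.00) ∩ circle(D,7.00): a=-0.6275, h=5.9671
θ=8°:   candidates: C₊=(1.9035,6.2779) cross=18.094; C₋=(0.8080,-5.6060) cross=-18.094
θ=8°:   branch - wants cross < 0 → take C=(0.8080,-5.6060) (cross=-18.094)
θ=8°: ex = (C−B)/|BC| = (-0.1954,-0.9807); ey = (0.9807,-0.1954)
θ=8°: P = B + -2.93·ex + 0.62·ey = (3.1612,3.0307)
θ=12°: B = A + 2.00·(cos12°, sin12°) = (1.9563, 0.4158)
θ=12°: |BD| = 3.0720
θ=12°: circle(B,6.00) ∩ circle(D,7.00): a=-0.5799, h=5.9719
θ=12°:   candidates: C₊=(2.1901,6.4113) cross=18.346; C₋=(0.5734,-5.4226) cross=-18.346
θ=12°:   branch - wants cross < 0 → take C=(0.5734,-5.4226) (cross=-18.346)
θ=12°: ex = (C−B)/|BC| = (-0.2305,-0.9731); ey = (0.9731,-0.2305)
θ=12°: P = B + -2.93·ex + 0.62·ey = (3.2349,3.1240)
θ=65°: B = A + 2.00·(cos65°, sin65°) = (0.8452, 1.8126)
θ=65°: |BD| = 4.5329
θ=65°: circle(B,6.00) ∩ circle(D,7.00): a=0.8325, h=5.9420
θ=65°:   candidates: C₊=(3.9844,6.9259) cross=26.935; C₋=(-0.7677,-3.9665) cross=-26.935
θ=65°:   branch - wants cross < 0 → take C=(-0.7677,-3.9665) (cross=-26.935)
θ=65°: ex = (C−B)/|BC| = (-0.2688,-0.9632); ey = (0.9632,-0.2688)
θ=65°: P = B + -2.93·ex + 0.62·ey = (2.2301,4.4681)

θ=8°: 3.16 3.03
θ=12°: 3.23 3.12
θ=65°: 2.23 4.47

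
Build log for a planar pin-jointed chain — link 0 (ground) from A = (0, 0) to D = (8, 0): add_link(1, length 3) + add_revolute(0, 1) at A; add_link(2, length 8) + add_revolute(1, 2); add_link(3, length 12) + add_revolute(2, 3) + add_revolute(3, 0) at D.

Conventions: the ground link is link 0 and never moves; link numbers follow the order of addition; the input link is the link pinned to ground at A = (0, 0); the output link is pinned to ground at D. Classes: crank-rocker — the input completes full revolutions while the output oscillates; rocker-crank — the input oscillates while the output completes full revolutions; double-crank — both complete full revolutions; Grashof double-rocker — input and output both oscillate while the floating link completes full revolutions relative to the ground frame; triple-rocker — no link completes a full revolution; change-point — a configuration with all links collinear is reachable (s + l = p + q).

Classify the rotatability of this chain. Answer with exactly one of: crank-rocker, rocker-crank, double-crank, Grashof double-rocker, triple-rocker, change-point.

lengths: ground=8, input=3, coupler=8, output=12
sorted: s=3 (shortest), l=12 (longest), p+q=16
s + l = 15 vs p + q = 16
s + l < p + q (Grashof) with shortest = input link → crank-rocker

crank-rocker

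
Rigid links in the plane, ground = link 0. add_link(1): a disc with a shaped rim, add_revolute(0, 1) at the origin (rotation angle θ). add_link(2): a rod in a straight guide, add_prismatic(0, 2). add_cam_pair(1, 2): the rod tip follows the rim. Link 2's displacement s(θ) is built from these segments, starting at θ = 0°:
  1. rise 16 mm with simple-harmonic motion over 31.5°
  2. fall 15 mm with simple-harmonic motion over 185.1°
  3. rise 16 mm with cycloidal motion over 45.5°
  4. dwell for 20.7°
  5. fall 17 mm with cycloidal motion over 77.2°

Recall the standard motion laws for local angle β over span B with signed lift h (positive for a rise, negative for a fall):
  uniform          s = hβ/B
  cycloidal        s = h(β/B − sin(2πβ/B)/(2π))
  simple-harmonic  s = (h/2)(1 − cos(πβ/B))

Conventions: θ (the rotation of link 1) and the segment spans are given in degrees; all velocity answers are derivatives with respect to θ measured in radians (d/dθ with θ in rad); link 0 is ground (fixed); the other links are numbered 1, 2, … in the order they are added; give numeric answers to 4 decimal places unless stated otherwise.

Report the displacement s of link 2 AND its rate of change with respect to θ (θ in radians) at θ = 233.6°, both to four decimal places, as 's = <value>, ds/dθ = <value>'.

segment 1 (0° to 31.5°, simple-harmonic, h = 16) is passed completely: s = 0.0000 + (16) = 16.0000
segment 2 (31.5° to 216.6°, simple-harmonic, h = -15) is passed completely: s = 16.0000 + (-15) = 1.0000
θ = 233.6° falls in segment 3 (216.6° to 262.1°, cycloidal, h = 16): β = 233.6 − 216.6 = 17°, B = 45.5°; Δs = 16·(0.3736 − sin(2π·0.3736)/(2π)) = 4.1619; s = 1.0000 + 4.1619 = 5.1619
velocity in seg [216.6°–262.1°] (cycloidal), θ in radians: β = 17° = 0.2967 rad, B = 45.5° = 0.7941 rad; ds/dθ = (h/B)(1 − cos(2πβ/B)) = (16/0.7941)(1 − cos(2π·0.3736)) = 34.271241 mm/rad

s = 5.1619, ds/dθ = 34.2712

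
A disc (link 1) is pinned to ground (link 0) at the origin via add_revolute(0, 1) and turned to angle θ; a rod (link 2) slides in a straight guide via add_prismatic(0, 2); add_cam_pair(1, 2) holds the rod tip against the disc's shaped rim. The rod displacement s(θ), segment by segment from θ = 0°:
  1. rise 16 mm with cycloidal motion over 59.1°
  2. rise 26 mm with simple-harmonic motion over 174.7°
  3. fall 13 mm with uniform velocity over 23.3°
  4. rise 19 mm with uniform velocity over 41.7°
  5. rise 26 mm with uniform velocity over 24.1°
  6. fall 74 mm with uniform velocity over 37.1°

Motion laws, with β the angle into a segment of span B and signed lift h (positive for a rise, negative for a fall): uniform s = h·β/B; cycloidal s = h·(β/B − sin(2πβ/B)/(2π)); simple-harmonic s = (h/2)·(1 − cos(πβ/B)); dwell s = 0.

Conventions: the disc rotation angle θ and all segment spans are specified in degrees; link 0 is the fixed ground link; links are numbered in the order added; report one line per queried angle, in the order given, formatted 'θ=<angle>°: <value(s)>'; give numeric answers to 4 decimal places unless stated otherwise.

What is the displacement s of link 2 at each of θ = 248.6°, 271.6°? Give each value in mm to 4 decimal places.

segment 1 (0° to 59.1°, cycloidal, h = 16) is passed completely: s = 0.0000 + (16) = 16.0000
segment 2 (59.1° to 233.8°, simple-harmonic, h = 26) is passed completely: s = 16.0000 + (26) = 42.0000
θ = 248.6° falls in segment 3 (233.8° to 257.1°, uniform, h = -13): β = 248.6 − 233.8 = 14.8°, B = 23.3°; Δs = -13·14.8/23.3 = -8.2575; s = 42.0000 − 8.2575 = 33.7425
segment 3 (233.8° to 257.1°, uniform, h = -13) is passed completely: s = 42.0000 + (-13) = 29.0000
θ = 271.6° falls in segment 4 (257.1° to 298.8°, uniform, h = 19): β = 271.6 − 257.1 = 14.5°, B = 41.7°; Δs = 19·14.5/41.7 = 6.6067; s = 29.0000 + 6.6067 = 35.6067

θ=248.6°: 33.7425
θ=271.6°: 35.6067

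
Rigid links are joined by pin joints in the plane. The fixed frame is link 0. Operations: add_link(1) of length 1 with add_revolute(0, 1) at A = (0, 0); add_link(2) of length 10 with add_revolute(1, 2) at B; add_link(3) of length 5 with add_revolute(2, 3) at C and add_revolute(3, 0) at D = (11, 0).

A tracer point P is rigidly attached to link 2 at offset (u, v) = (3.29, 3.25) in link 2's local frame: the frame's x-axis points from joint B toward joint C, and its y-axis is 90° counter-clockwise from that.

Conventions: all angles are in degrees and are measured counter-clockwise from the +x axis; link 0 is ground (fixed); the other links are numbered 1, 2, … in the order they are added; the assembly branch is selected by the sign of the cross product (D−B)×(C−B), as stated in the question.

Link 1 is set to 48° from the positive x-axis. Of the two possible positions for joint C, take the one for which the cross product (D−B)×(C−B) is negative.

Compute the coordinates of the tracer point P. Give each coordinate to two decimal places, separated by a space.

A=(0,0), D=(11.00,0)
B = A + 1.00·(cos48°, sin48°) = (0.6691, 0.7431)
|BD| = 10.3576
circle(B,10.00) ∩ circle(D,5.00): a=8.7993, h=4.7510
  candidates: C₊=(9.7867,4.8505) cross=49.209; C₋=(9.1049,-4.6269) cross=-49.209
  branch - wants cross < 0 → take C=(9.1049,-4.6269) (cross=-49.209)
ex = (C−B)/|BC| = (0.8436,-0.5370); ey = (0.5370,0.8436)
P = B + 3.29·ex + 3.25·ey = (5.1898,1.7180)

5.19 1.72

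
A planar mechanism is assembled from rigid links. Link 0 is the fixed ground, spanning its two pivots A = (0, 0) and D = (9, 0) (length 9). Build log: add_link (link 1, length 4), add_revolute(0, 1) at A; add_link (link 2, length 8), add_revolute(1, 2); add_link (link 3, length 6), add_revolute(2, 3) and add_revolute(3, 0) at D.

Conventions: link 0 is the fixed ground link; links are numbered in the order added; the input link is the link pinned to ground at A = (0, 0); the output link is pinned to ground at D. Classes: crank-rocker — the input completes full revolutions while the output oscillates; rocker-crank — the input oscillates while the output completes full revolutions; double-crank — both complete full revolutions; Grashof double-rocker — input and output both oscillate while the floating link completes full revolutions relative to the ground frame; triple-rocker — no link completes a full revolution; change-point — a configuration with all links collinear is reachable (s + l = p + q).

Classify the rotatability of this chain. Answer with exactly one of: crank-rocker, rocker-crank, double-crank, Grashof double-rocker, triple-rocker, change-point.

lengths: ground=9, input=4, coupler=8, output=6
sorted: s=4 (shortest), l=9 (longest), p+q=14
s + l = 13 vs p + q = 14
s + l < p + q (Grashof) with shortest = input link → crank-rocker

crank-rocker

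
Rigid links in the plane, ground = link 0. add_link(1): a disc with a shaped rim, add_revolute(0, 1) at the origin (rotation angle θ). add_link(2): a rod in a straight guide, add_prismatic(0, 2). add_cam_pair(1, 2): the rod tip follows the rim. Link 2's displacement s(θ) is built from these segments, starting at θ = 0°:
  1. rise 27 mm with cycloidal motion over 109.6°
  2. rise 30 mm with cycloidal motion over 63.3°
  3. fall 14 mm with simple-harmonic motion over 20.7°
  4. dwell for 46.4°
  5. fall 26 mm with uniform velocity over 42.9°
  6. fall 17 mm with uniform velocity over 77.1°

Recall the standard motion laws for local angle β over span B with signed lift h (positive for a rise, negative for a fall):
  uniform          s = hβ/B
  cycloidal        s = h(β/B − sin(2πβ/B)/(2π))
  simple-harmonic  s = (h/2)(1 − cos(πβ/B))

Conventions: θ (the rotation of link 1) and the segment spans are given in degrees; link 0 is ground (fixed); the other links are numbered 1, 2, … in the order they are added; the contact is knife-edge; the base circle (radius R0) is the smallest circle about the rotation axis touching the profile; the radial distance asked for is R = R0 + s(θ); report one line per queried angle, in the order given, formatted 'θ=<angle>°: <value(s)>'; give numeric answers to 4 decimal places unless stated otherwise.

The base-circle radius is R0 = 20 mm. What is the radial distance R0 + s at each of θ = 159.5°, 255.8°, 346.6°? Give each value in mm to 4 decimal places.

segment 1 (0° to 109.6°, cycloidal, h = 27) is passed completely: s = 0.0000 + (27) = 27.0000
θ = 159.5° falls in segment 2 (109.6° to 172.9°, cycloidal, h = 30): β = 159.5 − 109.6 = 49.9°, B = 63.3°; Δs = 30·(0.7883 − sin(2π·0.7883)/(2π)) = 28.2863; s = 27.0000 + 28.2863 = 55.2863
segment 2 (109.6° to 172.9°, cycloidal, h = 30) is passed completely: s = 27.0000 + (30) = 57.0000
segment 3 (172.9° to 193.6°, simple-harmonic, h = -14) is passed completely: s = 57.0000 + (-14) = 43.0000
segment 4 (193.6° to 240°, dwell): s unchanged at 43.0000
θ = 255.8° falls in segment 5 (240° to 282.9°, uniform, h = -26): β = 255.8 − 240 = 15.8°, B = 42.9°; Δs = -26·15.8/42.9 = -9.5758; s = 43.0000 − 9.5758 = 33.4242
segment 5 (240° to 282.9°, uniform, h = -26) is passed completely: s = 43.0000 + (-26) = 17.0000
θ = 346.6° falls in segment 6 (282.9° to 360°, uniform, h = -17): β = 346.6 − 282.9 = 63.7°, B = 77.1°; Δs = -17·63.7/77.1 = -14.0454; s = 17.0000 − 14.0454 = 2.9546
θ=159.5°: R = R0 + s = 20 + 55.2863 = 75.2863
θ=255.8°: R = R0 + s = 20 + 33.4242 = 53.4242
θ=346.6°: R = R0 + s = 20 + 2.9546 = 22.9546

θ=159.5°: 75.2863
θ=255.8°: 53.4242
θ=346.6°: 22.9546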